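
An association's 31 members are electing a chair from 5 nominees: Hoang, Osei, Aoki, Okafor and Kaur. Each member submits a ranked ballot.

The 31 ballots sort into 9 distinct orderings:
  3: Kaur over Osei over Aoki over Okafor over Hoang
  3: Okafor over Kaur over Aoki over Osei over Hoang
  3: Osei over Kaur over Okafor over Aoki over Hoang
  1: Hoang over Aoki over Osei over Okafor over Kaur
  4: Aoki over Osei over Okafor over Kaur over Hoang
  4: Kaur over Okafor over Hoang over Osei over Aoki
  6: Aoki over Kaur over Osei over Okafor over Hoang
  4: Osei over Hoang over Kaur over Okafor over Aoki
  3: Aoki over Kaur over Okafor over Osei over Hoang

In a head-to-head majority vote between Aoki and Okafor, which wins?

Aoki

Ballots ranking Aoki above Okafor: 3 + 1 + 4 + 6 + 3 = 17.
Ballots ranking Okafor above Aoki: 31 − 17 = 14.
Aoki wins the head-to-head 17–14.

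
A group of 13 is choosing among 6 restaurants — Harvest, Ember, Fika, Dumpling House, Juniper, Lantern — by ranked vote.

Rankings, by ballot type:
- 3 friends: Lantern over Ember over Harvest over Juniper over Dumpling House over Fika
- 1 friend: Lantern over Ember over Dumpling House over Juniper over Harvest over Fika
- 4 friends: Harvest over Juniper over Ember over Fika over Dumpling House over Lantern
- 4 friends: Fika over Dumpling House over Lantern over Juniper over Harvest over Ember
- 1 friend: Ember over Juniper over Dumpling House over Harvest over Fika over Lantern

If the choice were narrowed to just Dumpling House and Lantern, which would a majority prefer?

Dumpling House

Ballots ranking Dumpling House above Lantern: 4 + 4 + 1 = 9.
Ballots ranking Lantern above Dumpling House: 13 − 9 = 4.
Dumpling House wins the head-to-head 9–4.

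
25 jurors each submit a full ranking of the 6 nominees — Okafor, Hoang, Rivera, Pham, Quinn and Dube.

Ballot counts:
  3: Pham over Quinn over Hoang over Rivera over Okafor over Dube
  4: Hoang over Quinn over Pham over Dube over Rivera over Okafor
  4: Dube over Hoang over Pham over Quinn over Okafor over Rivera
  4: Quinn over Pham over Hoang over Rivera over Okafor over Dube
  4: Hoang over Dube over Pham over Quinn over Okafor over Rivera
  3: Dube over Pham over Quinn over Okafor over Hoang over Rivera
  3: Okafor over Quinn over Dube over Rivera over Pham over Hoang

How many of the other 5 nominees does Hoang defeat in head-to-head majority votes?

Hoang against each rival (25 jurors):
Hoang–Okafor: Hoang 19–6.
Hoang vs Rivera: Hoang wins 22–3.
Hoang vs Pham: 12 to 13, Pham.
Hoang–Quinn: Quinn 13–12.
Hoang vs Dube: 3+4+4+4 = 15 for Hoang, 10 for Dube — Hoang by 15–10.
Hoang beats Okafor, Rivera, Dube; loses to Pham, Quinn — 3 pairwise wins.

3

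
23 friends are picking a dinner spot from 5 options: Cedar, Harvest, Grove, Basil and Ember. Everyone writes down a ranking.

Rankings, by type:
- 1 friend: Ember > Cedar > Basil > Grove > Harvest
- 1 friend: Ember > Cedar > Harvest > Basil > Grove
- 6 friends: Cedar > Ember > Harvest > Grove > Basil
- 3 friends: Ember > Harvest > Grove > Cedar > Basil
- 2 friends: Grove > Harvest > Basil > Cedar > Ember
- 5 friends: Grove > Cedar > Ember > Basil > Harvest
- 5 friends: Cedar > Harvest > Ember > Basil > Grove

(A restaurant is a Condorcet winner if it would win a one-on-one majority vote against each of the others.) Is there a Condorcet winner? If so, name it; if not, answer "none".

Pairwise majorities:
Cedar vs Harvest: 1+1+6+5+5 = 18 for Cedar, 5 for Harvest — Cedar by 18–5.
Cedar vs Grove: Cedar wins 13–10.
Cedar vs Basil: 1+1+6+3+5+5 = 21 for Cedar, 2 for Basil — Cedar by 21–2.
Cedar vs Ember: Cedar is ranked higher on 6+2+5+5 = 18 ballots, Ember on 5. Cedar wins 18–5.
Harvest–Grove: Harvest 15–8.
Harvest vs Basil: 17 to 6, Harvest.
Harvest vs Ember: Ember wins 16–7.
Grove vs Basil: Grove is ranked higher on 6+3+2+5 = 16 ballots, Basil on 7. Grove wins 16–7.
Grove vs Ember: Ember wins 16–7.
Basil vs Ember: 2 for Basil, 21 for Ember — Ember by 21–2.
Cedar beats each of Harvest, Grove, Basil, Ember — Cedar is the Condorcet winner.

Cedar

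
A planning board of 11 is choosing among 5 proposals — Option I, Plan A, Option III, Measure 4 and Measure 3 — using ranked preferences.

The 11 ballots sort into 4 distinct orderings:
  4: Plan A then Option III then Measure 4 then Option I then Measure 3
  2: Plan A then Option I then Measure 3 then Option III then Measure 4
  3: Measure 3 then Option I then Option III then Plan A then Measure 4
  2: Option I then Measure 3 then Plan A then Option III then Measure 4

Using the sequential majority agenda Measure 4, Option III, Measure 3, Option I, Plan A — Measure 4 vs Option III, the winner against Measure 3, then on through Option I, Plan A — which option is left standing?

Round 1: Measure 4 vs Option III — 0–11, Option III advances.
Round 2: Option III vs Measure 3 — 4–7, Measure 3 advances.
Round 3: Measure 3 vs Option I — 3–8, Option I advances.
Round 4: Option I vs Plan A — 5–6, Plan A advances.
Plan A survives the agenda.

Plan A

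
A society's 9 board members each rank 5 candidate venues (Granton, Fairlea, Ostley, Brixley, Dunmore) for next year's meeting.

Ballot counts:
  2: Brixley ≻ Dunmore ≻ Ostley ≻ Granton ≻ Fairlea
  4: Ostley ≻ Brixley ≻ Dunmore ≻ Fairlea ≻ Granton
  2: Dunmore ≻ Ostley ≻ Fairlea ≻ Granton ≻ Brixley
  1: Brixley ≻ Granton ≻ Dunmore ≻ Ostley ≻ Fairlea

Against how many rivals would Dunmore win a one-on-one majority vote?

3

Dunmore against each rival (9 organisers):
Dunmore vs Granton: 2+4+2 = 8 for Dunmore, 1 for Granton — Dunmore by 8–1.
Dunmore vs Fairlea: Dunmore wins 9–0.
Dunmore vs Ostley: 2+2+1 = 5 for Dunmore, 4 for Ostley — Dunmore by 5–4.
Dunmore–Brixley: Brixley 7–2.
Dunmore beats Granton, Fairlea, Ostley; loses to Brixley — 3 pairwise wins.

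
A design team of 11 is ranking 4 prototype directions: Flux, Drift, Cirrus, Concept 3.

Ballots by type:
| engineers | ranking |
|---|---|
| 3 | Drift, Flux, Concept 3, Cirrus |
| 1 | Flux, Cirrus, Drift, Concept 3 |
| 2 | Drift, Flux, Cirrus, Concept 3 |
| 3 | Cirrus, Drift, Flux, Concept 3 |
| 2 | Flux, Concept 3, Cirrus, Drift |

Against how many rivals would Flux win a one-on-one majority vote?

Flux against each rival (11 engineers):
Flux vs Drift: Flux preferred on 1+2 = 3 ballots; Drift wins 8–3.
Flux vs Cirrus: Flux wins 8–3.
Flux vs Concept 3: Flux is ranked higher on 3+1+2+3+2 = 11 ballots, Concept 3 on 0. Flux wins 11–0.
Flux beats Cirrus, Concept 3; loses to Drift — 2 pairwise wins.

2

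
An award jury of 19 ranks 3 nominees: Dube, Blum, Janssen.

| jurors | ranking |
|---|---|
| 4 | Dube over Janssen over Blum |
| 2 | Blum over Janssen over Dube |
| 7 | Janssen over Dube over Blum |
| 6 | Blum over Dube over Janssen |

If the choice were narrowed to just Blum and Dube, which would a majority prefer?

Dube

Ballots ranking Blum above Dube: 2 + 6 = 8.
Ballots ranking Dube above Blum: 19 − 8 = 11.
Dube wins the head-to-head 11–8.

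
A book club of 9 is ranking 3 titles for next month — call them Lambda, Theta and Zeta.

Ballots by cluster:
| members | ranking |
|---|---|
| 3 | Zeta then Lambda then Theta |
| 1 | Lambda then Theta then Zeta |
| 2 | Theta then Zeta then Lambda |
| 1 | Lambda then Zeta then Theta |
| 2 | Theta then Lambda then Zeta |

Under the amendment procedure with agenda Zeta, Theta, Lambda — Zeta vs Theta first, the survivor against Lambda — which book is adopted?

Round 1: Zeta vs Theta — 4–5, Theta advances.
Round 2: Theta vs Lambda — 4–5, Lambda advances.
Lambda survives the agenda.

Lambda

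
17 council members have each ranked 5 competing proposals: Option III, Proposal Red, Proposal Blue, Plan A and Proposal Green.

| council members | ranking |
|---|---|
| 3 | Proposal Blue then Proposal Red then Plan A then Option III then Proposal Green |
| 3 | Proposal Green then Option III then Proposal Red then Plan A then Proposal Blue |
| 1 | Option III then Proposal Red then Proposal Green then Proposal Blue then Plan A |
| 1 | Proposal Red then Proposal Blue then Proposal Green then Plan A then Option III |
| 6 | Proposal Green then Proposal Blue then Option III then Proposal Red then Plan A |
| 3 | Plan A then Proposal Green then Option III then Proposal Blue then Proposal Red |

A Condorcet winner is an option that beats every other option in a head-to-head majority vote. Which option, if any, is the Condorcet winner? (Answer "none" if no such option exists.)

Proposal Green

Head-to-head results (17 council members):
Option III vs Proposal Red: Option III, 13–4.
Option III vs Proposal Blue: Proposal Blue, 10–7.
Option III–Plan A: Option III 10–7.
Option III vs Proposal Green: Proposal Green, 13–4.
Proposal Red–Proposal Blue: Proposal Blue 12–5.
Proposal Red vs Plan A: Proposal Red wins 14–3.
Proposal Red vs Proposal Green: Proposal Green wins 12–5.
Proposal Blue–Plan A: Proposal Blue 11–6.
Proposal Blue vs Proposal Green: Proposal Green, 13–4.
Plan A vs Proposal Green: Proposal Green, 11–6.
Only Proposal Green has no losses; Proposal Green is the Condorcet winner.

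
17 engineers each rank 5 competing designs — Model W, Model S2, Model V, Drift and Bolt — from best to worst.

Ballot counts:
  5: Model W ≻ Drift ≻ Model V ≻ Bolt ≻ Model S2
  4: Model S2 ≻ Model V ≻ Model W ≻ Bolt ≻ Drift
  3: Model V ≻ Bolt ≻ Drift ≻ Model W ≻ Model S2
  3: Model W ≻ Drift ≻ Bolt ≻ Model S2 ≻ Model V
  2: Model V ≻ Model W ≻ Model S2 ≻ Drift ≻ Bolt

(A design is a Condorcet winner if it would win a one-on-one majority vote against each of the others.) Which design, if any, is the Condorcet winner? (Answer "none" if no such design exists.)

Pairwise majorities:
Model W vs Model S2: 13 to 4, Model W.
Model W vs Model V: Model W is ranked higher on 5+3 = 8 ballots, Model V on 9. Model V wins 9–8.
Model W vs Drift: Model W preferred on 5+4+3+2 = 14 ballots; Model W wins 14–3.
Model W vs Bolt: 14 to 3, Model W.
Model S2 vs Model V: 4+3 = 7 for Model S2, 10 for Model V — Model V by 10–7.
Model S2 vs Drift: 4+2 = 6 for Model S2, 11 for Drift — Drift by 11–6.
Model S2 vs Bolt: Model S2 is ranked higher on 4+2 = 6 ballots, Bolt on 11. Bolt wins 11–6.
Model V vs Drift: 9 to 8, Model V.
Model V vs Bolt: Model V is ranked higher on 5+4+3+2 = 14 ballots, Bolt on 3. Model V wins 14–3.
Drift vs Bolt: Drift preferred on 5+3+2 = 10 ballots; Drift wins 10–7.
Model V beats each of Model W, Model S2, Drift, Bolt — Model V is the Condorcet winner.

Model V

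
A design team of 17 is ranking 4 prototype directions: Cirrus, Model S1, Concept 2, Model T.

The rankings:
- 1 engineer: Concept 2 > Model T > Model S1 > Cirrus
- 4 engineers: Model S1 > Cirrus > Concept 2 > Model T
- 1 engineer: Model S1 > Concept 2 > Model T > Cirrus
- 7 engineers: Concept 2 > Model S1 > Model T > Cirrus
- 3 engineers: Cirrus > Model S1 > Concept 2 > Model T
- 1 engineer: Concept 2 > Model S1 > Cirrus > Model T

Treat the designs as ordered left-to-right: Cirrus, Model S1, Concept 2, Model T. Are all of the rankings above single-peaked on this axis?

yes

Axis positions: Cirrus=1, Model S1=2, Concept 2=3, Model T=4.
Type 1 (peak Concept 2 at position 3): ranking walks positions 3-4-2-1, expanding outward from the peak — single-peaked.
Type 2 (peak Model S1 at position 2): ranking walks positions 2-1-3-4, expanding outward from the peak — single-peaked.
Type 3 (peak Model S1 at position 2): ranking walks positions 2-3-4-1, expanding outward from the peak — single-peaked.
Type 4 (peak Concept 2 at position 3): ranking walks positions 3-2-4-1, expanding outward from the peak — single-peaked.
Type 5 (peak Cirrus at position 1): ranking walks positions 1-2-3-4, expanding outward from the peak — single-peaked.
Type 6 (peak Concept 2 at position 3): ranking walks positions 3-2-1-4, expanding outward from the peak — single-peaked.
Every ranking is single-peaked on this axis.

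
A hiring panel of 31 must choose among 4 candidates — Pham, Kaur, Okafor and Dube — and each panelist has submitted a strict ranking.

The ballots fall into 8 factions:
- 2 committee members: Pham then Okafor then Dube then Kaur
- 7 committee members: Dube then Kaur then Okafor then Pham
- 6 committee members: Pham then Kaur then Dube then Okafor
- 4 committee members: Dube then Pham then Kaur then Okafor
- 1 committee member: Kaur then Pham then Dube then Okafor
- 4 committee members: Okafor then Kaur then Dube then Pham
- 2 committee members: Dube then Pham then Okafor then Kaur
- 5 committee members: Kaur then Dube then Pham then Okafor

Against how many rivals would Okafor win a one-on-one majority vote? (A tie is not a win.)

Okafor against each rival (31 committee members):
Okafor vs Pham: 11 to 20, Pham.
Okafor vs Kaur: Kaur, 23–8.
Okafor vs Dube: 2+4 = 6 for Okafor, 25 for Dube — Dube by 25–6.
Okafor beats no one; loses to Pham, Kaur, Dube — 0 pairwise wins.

0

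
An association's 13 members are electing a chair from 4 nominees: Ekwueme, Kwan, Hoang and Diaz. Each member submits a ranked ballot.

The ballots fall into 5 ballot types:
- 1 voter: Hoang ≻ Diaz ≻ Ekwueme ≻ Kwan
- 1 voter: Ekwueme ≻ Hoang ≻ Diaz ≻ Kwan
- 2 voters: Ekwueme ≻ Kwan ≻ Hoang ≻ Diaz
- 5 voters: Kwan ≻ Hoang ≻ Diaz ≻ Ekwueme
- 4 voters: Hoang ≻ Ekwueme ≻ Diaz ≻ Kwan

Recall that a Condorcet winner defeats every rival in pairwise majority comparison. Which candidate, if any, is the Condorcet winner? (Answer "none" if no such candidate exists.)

Pairwise majorities:
Ekwueme vs Kwan: Ekwueme, 8–5.
Ekwueme vs Hoang: Hoang wins 10–3.
Ekwueme vs Diaz: Ekwueme is ranked higher on 1+2+4 = 7 ballots, Diaz on 6. Ekwueme wins 7–6.
Kwan vs Hoang: Kwan, 7–6.
Kwan–Diaz: Kwan 7–6.
Hoang–Diaz: Hoang 13–0.
Each candidate drops at least one matchup (Ekwueme loses to Hoang; Kwan loses to Ekwueme; Hoang loses to Kwan; Diaz loses to Ekwueme); the cycle Ekwueme → Kwan → Hoang → Ekwueme rules out a Condorcet winner.

none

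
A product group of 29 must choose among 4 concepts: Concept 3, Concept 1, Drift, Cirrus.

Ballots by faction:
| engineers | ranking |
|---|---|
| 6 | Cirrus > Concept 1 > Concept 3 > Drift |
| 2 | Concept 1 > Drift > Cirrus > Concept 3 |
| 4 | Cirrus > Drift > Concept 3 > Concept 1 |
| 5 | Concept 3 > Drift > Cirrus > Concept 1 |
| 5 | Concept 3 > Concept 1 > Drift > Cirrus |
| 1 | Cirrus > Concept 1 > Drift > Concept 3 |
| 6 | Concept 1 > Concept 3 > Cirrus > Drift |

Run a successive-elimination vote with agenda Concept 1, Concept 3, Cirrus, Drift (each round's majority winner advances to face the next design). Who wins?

Cirrus

Round 1: Concept 1 vs Concept 3 — 15–14, Concept 1 advances.
Round 2: Concept 1 vs Cirrus — 13–16, Cirrus advances.
Round 3: Cirrus vs Drift — 17–12, Cirrus advances.
Cirrus survives the agenda.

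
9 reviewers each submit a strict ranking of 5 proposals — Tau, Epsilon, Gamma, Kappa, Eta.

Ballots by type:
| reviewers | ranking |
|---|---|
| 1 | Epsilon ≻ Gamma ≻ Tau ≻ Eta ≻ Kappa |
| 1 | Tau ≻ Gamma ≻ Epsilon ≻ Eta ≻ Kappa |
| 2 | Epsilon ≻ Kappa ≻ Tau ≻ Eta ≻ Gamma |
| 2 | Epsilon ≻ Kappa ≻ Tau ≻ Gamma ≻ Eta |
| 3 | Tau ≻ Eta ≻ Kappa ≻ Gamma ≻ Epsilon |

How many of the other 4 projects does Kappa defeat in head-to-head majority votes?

Kappa against each rival (9 reviewers):
Kappa vs Tau: Tau, 5–4.
Kappa vs Epsilon: 3 to 6, Epsilon.
Kappa–Gamma: Kappa 7–2.
Kappa vs Eta: 4 to 5, Eta.
Kappa beats Gamma; loses to Tau, Epsilon, Eta — 1 pairwise win.

1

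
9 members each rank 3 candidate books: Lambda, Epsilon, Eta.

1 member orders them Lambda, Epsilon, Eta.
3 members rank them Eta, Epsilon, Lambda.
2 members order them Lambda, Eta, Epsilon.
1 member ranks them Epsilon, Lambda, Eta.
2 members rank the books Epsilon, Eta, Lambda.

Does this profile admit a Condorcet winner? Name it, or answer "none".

Eta

Head-to-head results (9 members):
Lambda vs Epsilon: Lambda is ranked higher on 1+2 = 3 ballots, Epsilon on 6. Epsilon wins 6–3.
Lambda vs Eta: Lambda preferred on 1+2+1 = 4 ballots; Eta wins 5–4.
Epsilon vs Eta: Epsilon is ranked higher on 1+1+2 = 4 ballots, Eta on 5. Eta wins 5–4.
Eta beats each of Lambda, Epsilon — Eta is the Condorcet winner.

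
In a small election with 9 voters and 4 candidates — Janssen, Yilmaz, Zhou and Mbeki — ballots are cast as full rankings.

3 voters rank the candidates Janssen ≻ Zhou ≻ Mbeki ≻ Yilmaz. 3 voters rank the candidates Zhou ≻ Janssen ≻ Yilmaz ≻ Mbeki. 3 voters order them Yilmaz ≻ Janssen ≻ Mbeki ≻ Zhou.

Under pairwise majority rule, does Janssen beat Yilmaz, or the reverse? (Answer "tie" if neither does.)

Ballots ranking Janssen above Yilmaz: 3 + 3 = 6.
Ballots ranking Yilmaz above Janssen: 9 − 6 = 3.
Janssen wins the head-to-head 6–3.

Janssen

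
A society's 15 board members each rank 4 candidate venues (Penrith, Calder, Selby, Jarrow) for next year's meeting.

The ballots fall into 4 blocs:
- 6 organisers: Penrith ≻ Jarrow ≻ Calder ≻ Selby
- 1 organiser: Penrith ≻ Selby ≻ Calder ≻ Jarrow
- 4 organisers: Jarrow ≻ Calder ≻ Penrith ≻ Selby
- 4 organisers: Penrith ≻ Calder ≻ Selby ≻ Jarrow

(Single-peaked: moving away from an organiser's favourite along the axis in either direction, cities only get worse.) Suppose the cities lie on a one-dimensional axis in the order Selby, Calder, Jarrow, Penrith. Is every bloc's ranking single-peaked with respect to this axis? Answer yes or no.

Axis positions: Selby=1, Calder=2, Jarrow=3, Penrith=4.
Bloc 1 (peak Penrith at position 4): ranking walks positions 4-3-2-1, expanding outward from the peak — single-peaked.
Bloc 2: ranking walks positions 4-1-2-3; Selby is ranked above Jarrow even though Jarrow lies between Selby and the peak Penrith on the axis — preferences dip and rise again. Not single-peaked.
Bloc 3 (peak Jarrow at position 3): ranking walks positions 3-2-4-1, expanding outward from the peak — single-peaked.
Bloc 4: ranking walks positions 4-2-1-3; Calder is ranked above Jarrow even though Jarrow lies between Calder and the peak Penrith on the axis — preferences dip and rise again. Not single-peaked.
Bloc 2 violates single-peakedness, so the profile is not single-peaked on this axis.

no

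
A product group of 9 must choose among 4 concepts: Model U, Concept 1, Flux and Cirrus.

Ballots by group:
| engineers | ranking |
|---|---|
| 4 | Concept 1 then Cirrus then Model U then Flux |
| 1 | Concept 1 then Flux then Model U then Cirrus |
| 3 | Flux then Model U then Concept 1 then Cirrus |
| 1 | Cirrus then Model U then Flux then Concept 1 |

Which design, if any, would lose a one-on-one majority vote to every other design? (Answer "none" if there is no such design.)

Head-to-head results (9 engineers):
Model U vs Concept 1: Model U is ranked higher on 3+1 = 4 ballots, Concept 1 on 5. Concept 1 wins 5–4.
Model U vs Flux: Model U, 5–4.
Model U vs Cirrus: Cirrus wins 5–4.
Concept 1 vs Flux: Concept 1, 5–4.
Concept 1 vs Cirrus: Concept 1 is ranked higher on 4+1+3 = 8 ballots, Cirrus on 1. Concept 1 wins 8–1.
Flux–Cirrus: Cirrus 5–4.
Flux is beaten in every head-to-head and is the Condorcet loser.

Flux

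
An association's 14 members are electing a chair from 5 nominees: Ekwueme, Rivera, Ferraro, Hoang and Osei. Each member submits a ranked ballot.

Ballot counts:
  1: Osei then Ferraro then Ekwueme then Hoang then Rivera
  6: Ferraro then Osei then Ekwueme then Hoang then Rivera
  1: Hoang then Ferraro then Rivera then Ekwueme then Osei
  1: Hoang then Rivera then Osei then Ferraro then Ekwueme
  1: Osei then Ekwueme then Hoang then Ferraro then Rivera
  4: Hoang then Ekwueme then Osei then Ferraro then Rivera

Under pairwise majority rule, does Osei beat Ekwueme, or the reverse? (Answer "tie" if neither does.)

Osei

Ballots ranking Osei above Ekwueme: 1 + 6 + 1 + 1 = 9.
Ballots ranking Ekwueme above Osei: 14 − 9 = 5.
Osei wins the head-to-head 9–5.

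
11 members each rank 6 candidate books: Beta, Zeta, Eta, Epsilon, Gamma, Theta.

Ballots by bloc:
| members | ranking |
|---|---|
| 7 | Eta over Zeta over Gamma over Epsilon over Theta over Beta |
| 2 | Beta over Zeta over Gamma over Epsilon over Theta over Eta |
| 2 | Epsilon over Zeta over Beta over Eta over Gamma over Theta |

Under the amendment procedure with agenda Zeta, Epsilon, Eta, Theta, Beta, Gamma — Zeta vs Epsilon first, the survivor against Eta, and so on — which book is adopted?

Eta

Round 1: Zeta vs Epsilon — 9–2, Zeta advances.
Round 2: Zeta vs Eta — 4–7, Eta advances.
Round 3: Eta vs Theta — 9–2, Eta advances.
Round 4: Eta vs Beta — 7–4, Eta advances.
Round 5: Eta vs Gamma — 9–2, Eta advances.
Eta survives the agenda.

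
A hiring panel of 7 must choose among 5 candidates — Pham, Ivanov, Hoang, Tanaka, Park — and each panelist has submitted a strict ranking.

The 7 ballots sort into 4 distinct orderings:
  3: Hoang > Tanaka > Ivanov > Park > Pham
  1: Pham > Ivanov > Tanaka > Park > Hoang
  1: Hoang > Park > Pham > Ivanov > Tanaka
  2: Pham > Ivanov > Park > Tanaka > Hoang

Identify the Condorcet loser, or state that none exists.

Pairwise majorities:
Pham vs Ivanov: 4 to 3, Pham.
Pham vs Hoang: Pham is ranked higher on 1+2 = 3 ballots, Hoang on 4. Hoang wins 4–3.
Pham vs Tanaka: Pham is ranked higher on 1+1+2 = 4 ballots, Tanaka on 3. Pham wins 4–3.
Pham–Park: Park 4–3.
Ivanov vs Hoang: 3 to 4, Hoang.
Ivanov vs Tanaka: Ivanov wins 4–3.
Ivanov vs Park: 3+1+2 = 6 for Ivanov, 1 for Park — Ivanov by 6–1.
Hoang vs Tanaka: Hoang is ranked higher on 3+1 = 4 ballots, Tanaka on 3. Hoang wins 4–3.
Hoang–Park: Hoang 4–3.
Tanaka vs Park: Tanaka preferred on 3+1 = 4 ballots; Tanaka wins 4–3.
No candidate is winless: Pham beats Ivanov; Ivanov beats Tanaka; Hoang beats Pham; Tanaka beats Park; Park beats Pham. There is no Condorcet loser.

none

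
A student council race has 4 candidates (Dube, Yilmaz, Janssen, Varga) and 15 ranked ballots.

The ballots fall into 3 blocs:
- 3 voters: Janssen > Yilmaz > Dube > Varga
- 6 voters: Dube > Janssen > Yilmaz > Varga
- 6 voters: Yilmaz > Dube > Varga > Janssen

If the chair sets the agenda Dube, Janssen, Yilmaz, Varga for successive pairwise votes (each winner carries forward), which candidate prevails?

Yilmaz

Round 1: Dube vs Janssen — 12–3, Dube advances.
Round 2: Dube vs Yilmaz — 6–9, Yilmaz advances.
Round 3: Yilmaz vs Varga — 15–0, Yilmaz advances.
The agenda winner is Yilmaz.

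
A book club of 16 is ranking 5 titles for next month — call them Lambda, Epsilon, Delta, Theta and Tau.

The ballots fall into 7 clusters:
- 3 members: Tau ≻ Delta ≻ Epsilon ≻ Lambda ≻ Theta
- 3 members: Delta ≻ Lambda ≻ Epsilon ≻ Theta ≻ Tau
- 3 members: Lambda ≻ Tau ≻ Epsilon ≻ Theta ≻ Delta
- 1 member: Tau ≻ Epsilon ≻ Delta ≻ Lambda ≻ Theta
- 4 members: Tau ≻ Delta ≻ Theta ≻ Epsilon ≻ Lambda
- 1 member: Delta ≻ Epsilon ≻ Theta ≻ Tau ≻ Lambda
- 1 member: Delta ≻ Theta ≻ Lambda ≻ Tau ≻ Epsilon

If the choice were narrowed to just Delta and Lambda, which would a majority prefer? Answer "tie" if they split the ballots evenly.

Ballots ranking Delta above Lambda: 3 + 3 + 1 + 4 + 1 + 1 = 13.
Ballots ranking Lambda above Delta: 16 − 13 = 3.
Delta wins the head-to-head 13–3.

Delta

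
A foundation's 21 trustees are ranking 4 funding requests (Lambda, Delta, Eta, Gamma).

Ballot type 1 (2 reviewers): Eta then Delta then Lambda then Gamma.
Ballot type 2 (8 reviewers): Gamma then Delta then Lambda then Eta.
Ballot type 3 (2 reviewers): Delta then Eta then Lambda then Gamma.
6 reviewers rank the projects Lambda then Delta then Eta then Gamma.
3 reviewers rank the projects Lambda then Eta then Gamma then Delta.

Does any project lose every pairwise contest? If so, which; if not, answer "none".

Pairwise majorities:
Lambda vs Delta: Delta, 12–9.
Lambda vs Eta: Lambda wins 17–4.
Lambda vs Gamma: Lambda wins 13–8.
Delta vs Eta: 16 to 5, Delta.
Delta vs Gamma: Delta preferred on 2+2+6 = 10 ballots; Gamma wins 11–10.
Eta–Gamma: Eta 13–8.
No project is winless: Lambda beats Eta; Delta beats Lambda; Eta beats Gamma; Gamma beats Delta. There is no Condorcet loser.

none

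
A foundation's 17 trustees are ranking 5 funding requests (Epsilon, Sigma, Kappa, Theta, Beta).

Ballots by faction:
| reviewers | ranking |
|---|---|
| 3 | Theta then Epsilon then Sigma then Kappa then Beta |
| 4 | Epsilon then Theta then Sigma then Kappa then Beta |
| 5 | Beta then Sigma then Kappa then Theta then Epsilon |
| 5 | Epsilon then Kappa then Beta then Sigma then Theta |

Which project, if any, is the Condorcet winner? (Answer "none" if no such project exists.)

Epsilon

Check each pair by majority over 17 ballots:
Epsilon vs Sigma: Epsilon wins 12–5.
Epsilon vs Kappa: Epsilon is ranked higher on 3+4+5 = 12 ballots, Kappa on 5. Epsilon wins 12–5.
Epsilon–Theta: Epsilon 9–8.
Epsilon vs Beta: Epsilon, 12–5.
Sigma–Kappa: Sigma 12–5.
Sigma–Theta: Sigma 10–7.
Sigma vs Beta: Beta wins 10–7.
Kappa–Theta: Kappa 10–7.
Kappa vs Beta: Kappa wins 12–5.
Theta vs Beta: 3+4 = 7 for Theta, 10 for Beta — Beta by 10–7.
Epsilon wins every pairwise contest, so Epsilon is the Condorcet winner.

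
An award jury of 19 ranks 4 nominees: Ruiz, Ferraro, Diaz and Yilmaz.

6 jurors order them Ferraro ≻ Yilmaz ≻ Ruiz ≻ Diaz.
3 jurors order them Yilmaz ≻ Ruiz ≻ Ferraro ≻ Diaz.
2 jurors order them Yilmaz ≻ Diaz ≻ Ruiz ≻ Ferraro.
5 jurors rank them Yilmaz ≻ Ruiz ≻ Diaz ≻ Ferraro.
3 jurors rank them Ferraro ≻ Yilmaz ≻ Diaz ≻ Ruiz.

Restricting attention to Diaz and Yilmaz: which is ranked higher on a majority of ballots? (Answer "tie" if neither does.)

No ballot ranks Diaz above Yilmaz: 0.
Ballots ranking Yilmaz above Diaz: 19 − 0 = 19.
Yilmaz wins the head-to-head 19–0.

Yilmaz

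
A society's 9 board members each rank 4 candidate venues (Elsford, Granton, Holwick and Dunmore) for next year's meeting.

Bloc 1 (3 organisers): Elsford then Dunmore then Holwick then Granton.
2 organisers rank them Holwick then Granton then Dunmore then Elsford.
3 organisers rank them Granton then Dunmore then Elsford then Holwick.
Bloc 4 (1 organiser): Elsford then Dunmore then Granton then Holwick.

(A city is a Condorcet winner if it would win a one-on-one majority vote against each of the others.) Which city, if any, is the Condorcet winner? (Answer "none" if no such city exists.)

Head-to-head results (9 organisers):
Elsford vs Granton: Granton wins 5–4.
Elsford vs Holwick: Elsford wins 7–2.
Elsford vs Dunmore: Dunmore, 5–4.
Granton–Holwick: Holwick 5–4.
Granton vs Dunmore: Granton wins 5–4.
Holwick vs Dunmore: Dunmore, 7–2.
Each city drops at least one matchup (Elsford loses to Granton; Granton loses to Holwick; Holwick loses to Elsford; Dunmore loses to Granton); the cycle Elsford beats Holwick beats Granton beats Elsford rules out a Condorcet winner.

none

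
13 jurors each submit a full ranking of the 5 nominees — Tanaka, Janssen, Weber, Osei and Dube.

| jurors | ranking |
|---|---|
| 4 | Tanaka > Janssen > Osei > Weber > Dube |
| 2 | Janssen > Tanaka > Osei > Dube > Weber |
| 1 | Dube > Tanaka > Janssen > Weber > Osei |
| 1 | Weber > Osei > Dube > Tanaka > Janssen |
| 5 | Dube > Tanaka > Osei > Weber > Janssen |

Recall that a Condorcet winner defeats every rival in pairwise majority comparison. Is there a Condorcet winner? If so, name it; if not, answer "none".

Head-to-head results (13 jurors):
Tanaka–Janssen: Tanaka 11–2.
Tanaka vs Weber: 12 to 1, Tanaka.
Tanaka vs Osei: 12 to 1, Tanaka.
Tanaka vs Dube: Dube wins 7–6.
Janssen vs Weber: Janssen wins 7–6.
Janssen vs Osei: Janssen is ranked higher on 4+2+1 = 7 ballots, Osei on 6. Janssen wins 7–6.
Janssen vs Dube: Janssen preferred on 4+2 = 6 ballots; Dube wins 7–6.
Weber vs Osei: Weber preferred on 1+1 = 2 ballots; Osei wins 11–2.
Weber vs Dube: 5 to 8, Dube.
Osei vs Dube: Osei is ranked higher on 4+2+1 = 7 ballots, Dube on 6. Osei wins 7–6.
Every nominee loses at least once (Tanaka loses to Dube; Janssen loses to Tanaka; Weber loses to Tanaka; Osei loses to Tanaka; Dube loses to Osei). The majority relation contains the cycle Tanaka beats Osei beats Dube beats Tanaka, so there is no Condorcet winner.

none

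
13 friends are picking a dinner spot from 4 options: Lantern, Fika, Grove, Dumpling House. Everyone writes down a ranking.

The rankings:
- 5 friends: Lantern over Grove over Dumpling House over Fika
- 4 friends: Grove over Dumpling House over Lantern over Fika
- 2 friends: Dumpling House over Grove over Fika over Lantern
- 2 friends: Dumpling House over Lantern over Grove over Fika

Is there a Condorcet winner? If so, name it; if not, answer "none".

Check each pair by majority over 13 ballots:
Lantern vs Fika: Lantern wins 11–2.
Lantern vs Grove: Lantern, 7–6.
Lantern vs Dumpling House: Dumpling House, 8–5.
Fika vs Grove: Grove wins 13–0.
Fika–Dumpling House: Dumpling House 13–0.
Grove vs Dumpling House: Grove, 9–4.
Each restaurant drops at least one matchup (Lantern loses to Dumpling House; Fika loses to Lantern; Grove loses to Lantern; Dumpling House loses to Grove); the cycle Lantern → Grove → Dumpling House → Lantern rules out a Condorcet winner.

none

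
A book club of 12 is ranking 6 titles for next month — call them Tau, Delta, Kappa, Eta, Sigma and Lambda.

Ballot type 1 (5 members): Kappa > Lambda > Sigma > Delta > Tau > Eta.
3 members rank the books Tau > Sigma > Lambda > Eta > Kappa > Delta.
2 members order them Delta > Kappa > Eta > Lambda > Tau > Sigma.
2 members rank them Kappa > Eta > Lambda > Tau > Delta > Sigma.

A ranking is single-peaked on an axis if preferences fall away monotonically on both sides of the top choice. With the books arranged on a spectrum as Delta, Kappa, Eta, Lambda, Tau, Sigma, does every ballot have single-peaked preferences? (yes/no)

Axis positions: Delta=1, Kappa=2, Eta=3, Lambda=4, Tau=5, Sigma=6.
Ballot type 1: ranking walks positions 2-4-6-1-5-3; Lambda is ranked above Eta even though Eta lies between Lambda and the peak Kappa on the axis — preferences dip and rise again. Not single-peaked.
Ballot type 2 (peak Tau at position 5): ranking walks positions 5-6-4-3-2-1, expanding outward from the peak — single-peaked.
Ballot type 3 (peak Delta at position 1): ranking walks positions 1-2-3-4-5-6, expanding outward from the peak — single-peaked.
Ballot type 4 (peak Kappa at position 2): ranking walks positions 2-3-4-5-1-6, expanding outward from the peak — single-peaked.
Ballot type 1 violates single-peakedness, so the profile is not single-peaked on this axis.

no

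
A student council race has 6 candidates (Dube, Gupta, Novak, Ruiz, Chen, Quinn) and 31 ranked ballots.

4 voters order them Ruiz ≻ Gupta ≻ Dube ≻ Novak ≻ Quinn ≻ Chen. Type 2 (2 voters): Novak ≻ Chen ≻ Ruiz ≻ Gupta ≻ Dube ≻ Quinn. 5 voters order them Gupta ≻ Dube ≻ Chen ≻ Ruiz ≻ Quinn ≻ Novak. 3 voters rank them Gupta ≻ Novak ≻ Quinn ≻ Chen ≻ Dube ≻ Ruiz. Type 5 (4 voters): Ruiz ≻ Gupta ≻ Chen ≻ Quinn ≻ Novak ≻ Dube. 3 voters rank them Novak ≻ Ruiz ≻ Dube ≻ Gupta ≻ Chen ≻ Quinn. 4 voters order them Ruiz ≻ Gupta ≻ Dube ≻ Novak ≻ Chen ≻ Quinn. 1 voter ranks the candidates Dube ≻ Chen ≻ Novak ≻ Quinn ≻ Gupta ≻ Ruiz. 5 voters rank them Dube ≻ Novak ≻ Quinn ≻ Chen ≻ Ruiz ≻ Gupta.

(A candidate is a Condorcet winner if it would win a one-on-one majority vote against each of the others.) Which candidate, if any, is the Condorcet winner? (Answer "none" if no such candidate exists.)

Head-to-head results (31 voters):
Dube vs Gupta: Gupta, 22–9.
Dube–Novak: Dube 19–12.
Dube vs Ruiz: Ruiz, 17–14.
Dube–Chen: Dube 22–9.
Dube–Quinn: Dube 24–7.
Gupta vs Novak: Gupta wins 20–11.
Gupta vs Ruiz: Ruiz wins 22–9.
Gupta–Chen: Gupta 23–8.
Gupta vs Quinn: Gupta, 25–6.
Novak vs Ruiz: Ruiz wins 17–14.
Novak–Chen: Novak 21–10.
Novak–Quinn: Novak 22–9.
Ruiz vs Chen: Chen wins 16–15.
Ruiz vs Quinn: Ruiz, 22–9.
Chen vs Quinn: Chen, 19–12.
Each candidate drops at least one matchup (Dube loses to Gupta; Gupta loses to Ruiz; Novak loses to Dube; Ruiz loses to Chen; Chen loses to Dube; Quinn loses to Dube); the cycle Dube → Chen → Ruiz → Dube rules out a Condorcet winner.

none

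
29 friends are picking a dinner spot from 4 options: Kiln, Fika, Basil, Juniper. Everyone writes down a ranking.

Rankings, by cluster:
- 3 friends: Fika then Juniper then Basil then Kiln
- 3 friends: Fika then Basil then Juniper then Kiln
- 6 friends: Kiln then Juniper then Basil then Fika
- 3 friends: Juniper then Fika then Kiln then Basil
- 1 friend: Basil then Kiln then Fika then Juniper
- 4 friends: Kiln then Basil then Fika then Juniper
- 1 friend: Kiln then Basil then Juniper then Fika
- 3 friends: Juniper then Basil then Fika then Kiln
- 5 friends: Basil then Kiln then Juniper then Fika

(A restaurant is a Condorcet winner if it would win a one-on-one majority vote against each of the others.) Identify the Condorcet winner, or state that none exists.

Pairwise majorities:
Kiln–Fika: Kiln 17–12.
Kiln vs Basil: Basil wins 15–14.
Kiln–Juniper: Kiln 17–12.
Fika–Basil: Basil 20–9.
Fika–Juniper: Juniper 18–11.
Basil–Juniper: Juniper 15–14.
Each restaurant drops at least one matchup (Kiln loses to Basil; Fika loses to Kiln; Basil loses to Juniper; Juniper loses to Kiln); the cycle Kiln → Juniper → Basil → Kiln rules out a Condorcet winner.

none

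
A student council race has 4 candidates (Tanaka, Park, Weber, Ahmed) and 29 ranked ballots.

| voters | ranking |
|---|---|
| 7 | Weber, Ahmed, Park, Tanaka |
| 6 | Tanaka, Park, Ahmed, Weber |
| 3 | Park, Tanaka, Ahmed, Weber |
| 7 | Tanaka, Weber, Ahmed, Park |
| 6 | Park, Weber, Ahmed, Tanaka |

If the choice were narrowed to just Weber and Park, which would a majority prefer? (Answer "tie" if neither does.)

Ballots ranking Weber above Park: 7 + 7 = 14.
Ballots ranking Park above Weber: 29 − 14 = 15.
Park wins the head-to-head 15–14.

Park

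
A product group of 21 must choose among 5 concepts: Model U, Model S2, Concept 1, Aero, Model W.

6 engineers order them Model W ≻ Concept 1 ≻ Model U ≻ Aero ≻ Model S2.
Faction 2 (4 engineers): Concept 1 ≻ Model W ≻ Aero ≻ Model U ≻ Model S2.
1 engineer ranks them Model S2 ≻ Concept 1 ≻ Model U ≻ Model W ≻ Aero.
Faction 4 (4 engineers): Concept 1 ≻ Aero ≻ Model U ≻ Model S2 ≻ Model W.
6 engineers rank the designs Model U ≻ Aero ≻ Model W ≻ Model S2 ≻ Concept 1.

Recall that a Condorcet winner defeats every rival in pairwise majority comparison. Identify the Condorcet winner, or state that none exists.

Check each pair by majority over 21 ballots:
Model U vs Model S2: Model U wins 20–1.
Model U vs Concept 1: 6 to 15, Concept 1.
Model U vs Aero: Model U wins 13–8.
Model U–Model W: Model U 11–10.
Model S2 vs Concept 1: Model S2 is ranked higher on 1+6 = 7 ballots, Concept 1 on 14. Concept 1 wins 14–7.
Model S2 vs Aero: Model S2 preferred on 1 ballot; Aero wins 20–1.
Model S2 vs Model W: Model W, 16–5.
Concept 1 vs Aero: Concept 1, 15–6.
Concept 1 vs Model W: Model W, 12–9.
Aero vs Model W: Model W, 11–10.
Each design drops at least one matchup (Model U loses to Concept 1; Model S2 loses to Model U; Concept 1 loses to Model W; Aero loses to Model U; Model W loses to Model U); the cycle Model U > Model W > Concept 1 > Model U rules out a Condorcet winner.

none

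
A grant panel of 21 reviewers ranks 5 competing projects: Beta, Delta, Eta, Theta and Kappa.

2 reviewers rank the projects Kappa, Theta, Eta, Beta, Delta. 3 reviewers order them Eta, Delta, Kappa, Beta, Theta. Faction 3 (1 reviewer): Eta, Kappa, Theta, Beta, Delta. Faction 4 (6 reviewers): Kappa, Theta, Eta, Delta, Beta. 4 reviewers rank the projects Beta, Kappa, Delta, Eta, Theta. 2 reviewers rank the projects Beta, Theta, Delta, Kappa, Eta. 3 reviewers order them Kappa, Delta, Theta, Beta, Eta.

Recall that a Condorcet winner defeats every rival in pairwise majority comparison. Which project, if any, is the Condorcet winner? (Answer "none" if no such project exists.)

Check each pair by majority over 21 ballots:
Beta–Delta: Delta 12–9.
Beta vs Eta: Eta, 12–9.
Beta vs Theta: Theta wins 12–9.
Beta vs Kappa: Kappa wins 15–6.
Delta vs Eta: Eta, 12–9.
Delta vs Theta: Theta, 11–10.
Delta vs Kappa: Kappa, 16–5.
Eta vs Theta: Theta wins 13–8.
Eta vs Kappa: Kappa wins 17–4.
Theta vs Kappa: Kappa wins 19–2.
Kappa beats each of Beta, Delta, Eta, Theta — Kappa is the Condorcet winner.

Kappa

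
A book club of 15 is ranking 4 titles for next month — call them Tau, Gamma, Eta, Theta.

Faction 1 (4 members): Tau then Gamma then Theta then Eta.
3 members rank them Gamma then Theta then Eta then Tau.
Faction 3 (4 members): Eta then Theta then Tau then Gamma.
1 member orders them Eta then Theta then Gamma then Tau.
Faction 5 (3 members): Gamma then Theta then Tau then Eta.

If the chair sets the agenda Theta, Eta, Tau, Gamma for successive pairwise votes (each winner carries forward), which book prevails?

Round 1: Theta vs Eta — 10–5, Theta advances.
Round 2: Theta vs Tau — 11–4, Theta advances.
Round 3: Theta vs Gamma — 5–10, Gamma advances.
The agenda winner is Gamma.

Gamma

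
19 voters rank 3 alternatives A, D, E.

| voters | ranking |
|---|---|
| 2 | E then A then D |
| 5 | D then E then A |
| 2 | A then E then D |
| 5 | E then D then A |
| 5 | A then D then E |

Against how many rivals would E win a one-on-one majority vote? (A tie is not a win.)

E against each rival (19 voters):
E vs A: 12 to 7, E.
E vs D: D, 10–9.
E beats A; loses to D — 1 pairwise win.

1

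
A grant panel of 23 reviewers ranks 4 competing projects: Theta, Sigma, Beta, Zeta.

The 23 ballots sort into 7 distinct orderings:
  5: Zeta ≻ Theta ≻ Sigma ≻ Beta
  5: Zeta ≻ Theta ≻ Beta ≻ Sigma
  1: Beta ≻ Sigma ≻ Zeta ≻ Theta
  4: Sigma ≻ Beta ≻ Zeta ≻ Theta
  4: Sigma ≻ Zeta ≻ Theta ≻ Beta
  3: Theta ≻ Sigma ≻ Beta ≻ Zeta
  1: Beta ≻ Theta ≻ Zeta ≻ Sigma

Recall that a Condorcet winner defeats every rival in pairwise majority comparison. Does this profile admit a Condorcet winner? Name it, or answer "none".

none

Pairwise majorities:
Theta vs Sigma: Theta, 14–9.
Theta vs Beta: Theta, 17–6.
Theta–Zeta: Zeta 19–4.
Sigma vs Beta: Sigma wins 16–7.
Sigma–Zeta: Sigma 12–11.
Beta vs Zeta: Zeta, 14–9.
Each project drops at least one matchup (Theta loses to Zeta; Sigma loses to Theta; Beta loses to Theta; Zeta loses to Sigma); the cycle Theta → Sigma → Zeta → Theta rules out a Condorcet winner.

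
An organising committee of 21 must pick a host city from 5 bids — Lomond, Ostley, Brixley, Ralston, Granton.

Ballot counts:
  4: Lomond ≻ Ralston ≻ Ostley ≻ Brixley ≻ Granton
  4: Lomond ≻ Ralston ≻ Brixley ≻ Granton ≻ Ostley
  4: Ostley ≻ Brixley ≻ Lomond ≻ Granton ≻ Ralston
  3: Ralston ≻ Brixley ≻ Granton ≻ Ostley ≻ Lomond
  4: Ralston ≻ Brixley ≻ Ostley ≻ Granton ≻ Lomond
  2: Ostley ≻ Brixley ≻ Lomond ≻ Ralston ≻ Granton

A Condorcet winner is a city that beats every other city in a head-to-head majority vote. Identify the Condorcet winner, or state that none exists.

Head-to-head results (21 organisers):
Lomond vs Ostley: Ostley, 13–8.
Lomond–Brixley: Brixley 13–8.
Lomond vs Ralston: Lomond wins 14–7.
Lomond vs Granton: Lomond, 14–7.
Ostley–Brixley: Brixley 11–10.
Ostley vs Ralston: Ralston wins 15–6.
Ostley vs Granton: Ostley wins 14–7.
Brixley vs Ralston: Ralston, 15–6.
Brixley–Granton: Brixley 21–0.
Ralston vs Granton: Ralston wins 17–4.
Each city drops at least one matchup (Lomond loses to Ostley; Ostley loses to Brixley; Brixley loses to Ralston; Ralston loses to Lomond; Granton loses to Lomond); the cycle Lomond → Ralston → Ostley → Lomond rules out a Condorcet winner.

none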